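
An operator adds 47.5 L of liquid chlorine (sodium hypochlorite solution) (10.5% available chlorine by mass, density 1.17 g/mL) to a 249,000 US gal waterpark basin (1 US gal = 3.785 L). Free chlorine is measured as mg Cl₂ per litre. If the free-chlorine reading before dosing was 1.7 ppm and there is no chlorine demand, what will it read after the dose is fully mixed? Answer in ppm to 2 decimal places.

7.89 ppm

Volume: 249,000 US gal × 3.785 L/gal = 942,465 L.
Mass of solution: 47.5 L × 1000 mL/L × 1.17 g/mL = 55,580 g.
Available chlorine delivered: 55,580 g × 0.105 = 5835 g as Cl₂.
Concentration rise: 5835 g / 942,465 L = 6.192 mg/L = 6.19 ppm.
Final FC: 1.7 + 6.19 = 7.89 ppm.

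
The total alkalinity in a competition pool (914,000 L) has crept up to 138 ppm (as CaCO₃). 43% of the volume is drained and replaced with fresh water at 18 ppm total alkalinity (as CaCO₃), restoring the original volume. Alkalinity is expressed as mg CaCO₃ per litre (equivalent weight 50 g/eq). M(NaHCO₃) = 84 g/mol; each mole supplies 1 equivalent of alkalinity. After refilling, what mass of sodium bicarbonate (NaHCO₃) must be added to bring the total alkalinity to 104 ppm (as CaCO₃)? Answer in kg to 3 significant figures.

27.0 kg

After draining 43% and refilling: 138 × 0.57 + 18 × 0.43 = 86.4 ppm.
Deficit to target: 104 − 86.4 = 17.6 mg/L.
As CaCO₃: 17.6 mg/L × 914,000 L = 16,090 g; ÷ 50 g/eq ÷ 1 = 321.7 mol NaHCO₃.
Mass: 321.7 × 84 = 27,030 g.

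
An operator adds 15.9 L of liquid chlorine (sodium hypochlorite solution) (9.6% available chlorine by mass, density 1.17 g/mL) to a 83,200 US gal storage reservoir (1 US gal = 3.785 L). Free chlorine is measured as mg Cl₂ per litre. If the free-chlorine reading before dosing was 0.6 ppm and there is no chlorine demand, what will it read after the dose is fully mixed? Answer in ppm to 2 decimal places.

6.27 ppm

Volume: 83,200 US gal × 3.785 L/gal = 314,912 L.
Mass of solution: 15.9 L × 1000 mL/L × 1.17 g/mL = 18,600 g.
Available chlorine delivered: 18,600 g × 0.096 = 1786 g as Cl₂.
Concentration rise: 1786 g / 314,912 L = 5.671 mg/L = 5.67 ppm.
Final FC: 0.6 + 5.67 = 6.27 ppm.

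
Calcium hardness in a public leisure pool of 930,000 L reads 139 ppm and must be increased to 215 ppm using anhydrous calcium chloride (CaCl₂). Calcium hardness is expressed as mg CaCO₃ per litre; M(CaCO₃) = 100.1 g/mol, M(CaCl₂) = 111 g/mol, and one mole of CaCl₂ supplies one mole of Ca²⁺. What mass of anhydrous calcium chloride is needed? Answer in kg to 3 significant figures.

Hardness to add: (215 − 139) = 76 mg/L as CaCO₃ × 930,000 L = 70,680 g as CaCO₃.
Moles of Ca²⁺ (1 mol Ca²⁺ ≡ 1 mol CaCO₃): 70,680 / 100.1 g/mol = 706.1 mol.
Mass of CaCl₂: 706.1 × 111 = 78,380 g.

78.4 kg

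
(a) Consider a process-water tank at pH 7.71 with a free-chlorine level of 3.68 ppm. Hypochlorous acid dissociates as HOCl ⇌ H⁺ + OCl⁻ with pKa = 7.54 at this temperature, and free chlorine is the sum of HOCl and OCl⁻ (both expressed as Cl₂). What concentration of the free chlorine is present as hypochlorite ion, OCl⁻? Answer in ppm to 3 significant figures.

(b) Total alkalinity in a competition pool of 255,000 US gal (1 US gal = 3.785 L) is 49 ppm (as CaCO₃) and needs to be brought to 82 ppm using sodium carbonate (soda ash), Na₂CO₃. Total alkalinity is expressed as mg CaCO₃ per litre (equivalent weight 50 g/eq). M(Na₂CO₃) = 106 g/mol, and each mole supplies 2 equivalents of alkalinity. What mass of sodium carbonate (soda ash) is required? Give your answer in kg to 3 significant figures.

(a) 2.20 ppm; (b) 33.8 kg

(a) [OCl⁻]/[HOCl] = 10^(pH − pKa) = 10^(7.71 − 7.54) = 10^0.17 = 1.479.
(a) Fraction as HOCl = 1 / (1 + 1.479) = 0.4034.
(a) OCl⁻ = (1 − 0.4034) × 3.68 ppm = 2.196 ppm.

(b) Volume: 255,000 US gal × 3.785 L/gal = 965,175 L.
(b) Alkalinity to add: (82 − 49) = 33 mg/L as CaCO₃ × 965,175 L = 31,850 g as CaCO₃.
(b) Equivalents: 31,850 g ÷ 50 g/eq = 637 eq.
(b) Each mole of Na₂CO₃ supplies 2 eq, so 637 / 2 = 318.5 mol.
(b) Mass: 318.5 mol × 106 g/mol = 33,760 g.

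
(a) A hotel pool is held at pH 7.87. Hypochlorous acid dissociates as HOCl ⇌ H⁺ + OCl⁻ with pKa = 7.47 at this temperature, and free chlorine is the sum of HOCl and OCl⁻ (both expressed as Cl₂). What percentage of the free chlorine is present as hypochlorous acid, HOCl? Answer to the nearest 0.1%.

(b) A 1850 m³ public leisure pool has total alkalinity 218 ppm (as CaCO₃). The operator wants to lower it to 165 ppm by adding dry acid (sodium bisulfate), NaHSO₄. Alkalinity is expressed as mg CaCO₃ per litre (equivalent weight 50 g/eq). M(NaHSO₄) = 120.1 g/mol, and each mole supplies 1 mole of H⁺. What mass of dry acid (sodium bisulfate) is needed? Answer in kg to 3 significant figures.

(a) [OCl⁻]/[HOCl] = 10^(pH − pKa) = 10^(7.87 − 7.47) = 10^0.40 = 2.512.
(a) Fraction as HOCl = 1 / (1 + 2.512) = 0.2847.

(b) Volume: 1850 m³ = 1,850,000 L.
(b) Alkalinity to neutralize: (218 − 165) = 53 mg/L as CaCO₃ × 1,850,000 L = 98,050 g as CaCO₃.
(b) Equivalents of H⁺ required: 98,050 ÷ 50 g/eq = 1961 eq = 1961 mol NaHSO₄.
(b) Mass of NaHSO₄: 1961 × 120.1 = 235,500 g.

(a) 28.5%; (b) 236 kg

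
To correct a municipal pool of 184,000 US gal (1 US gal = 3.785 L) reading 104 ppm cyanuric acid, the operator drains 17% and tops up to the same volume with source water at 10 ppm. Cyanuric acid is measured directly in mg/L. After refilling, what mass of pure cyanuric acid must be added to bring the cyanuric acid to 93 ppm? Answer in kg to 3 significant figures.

3.47 kg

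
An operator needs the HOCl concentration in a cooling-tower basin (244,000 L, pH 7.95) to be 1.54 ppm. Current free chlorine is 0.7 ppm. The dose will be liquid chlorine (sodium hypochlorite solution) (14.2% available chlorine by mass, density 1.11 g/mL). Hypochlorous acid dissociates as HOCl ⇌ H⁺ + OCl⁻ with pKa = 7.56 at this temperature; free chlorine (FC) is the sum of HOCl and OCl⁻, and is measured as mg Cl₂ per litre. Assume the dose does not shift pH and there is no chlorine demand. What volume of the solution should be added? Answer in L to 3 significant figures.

7.15 L

[OCl⁻]/[HOCl] = 10^(pH − pKa) = 10^(7.95 − 7.56) = 2.455; fraction as HOCl = 1/(1 + 2.455) = 0.2895.
Free chlorine required for 1.54 ppm HOCl: 1.54 / 0.2895 = 5.32 ppm.
FC to add: 5.32 − 0.7 = 4.62 mg/L as Cl₂.
Cl₂ equivalent: 4.62 mg/L × 244,000 L = 1127 g.
Product at 14.2% available Cl: 1127 / 0.142 = 7939 g.
Volume: 7939 g ÷ 1.11 g/mL = 7152 mL.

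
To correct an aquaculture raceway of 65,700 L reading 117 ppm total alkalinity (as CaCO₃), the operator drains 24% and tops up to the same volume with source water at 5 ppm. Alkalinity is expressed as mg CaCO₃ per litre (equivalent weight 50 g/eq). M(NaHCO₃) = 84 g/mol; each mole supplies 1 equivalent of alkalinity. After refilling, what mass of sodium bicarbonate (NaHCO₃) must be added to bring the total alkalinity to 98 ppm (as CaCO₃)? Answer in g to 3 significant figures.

870 g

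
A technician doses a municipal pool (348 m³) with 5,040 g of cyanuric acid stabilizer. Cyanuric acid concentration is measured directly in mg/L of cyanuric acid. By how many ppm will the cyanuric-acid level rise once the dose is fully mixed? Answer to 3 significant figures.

14.5 ppm

Volume: 348 m³ = 348,000 L.
Rise: 5,040 g / 348,000 L × 1000 = 14.48 mg/L.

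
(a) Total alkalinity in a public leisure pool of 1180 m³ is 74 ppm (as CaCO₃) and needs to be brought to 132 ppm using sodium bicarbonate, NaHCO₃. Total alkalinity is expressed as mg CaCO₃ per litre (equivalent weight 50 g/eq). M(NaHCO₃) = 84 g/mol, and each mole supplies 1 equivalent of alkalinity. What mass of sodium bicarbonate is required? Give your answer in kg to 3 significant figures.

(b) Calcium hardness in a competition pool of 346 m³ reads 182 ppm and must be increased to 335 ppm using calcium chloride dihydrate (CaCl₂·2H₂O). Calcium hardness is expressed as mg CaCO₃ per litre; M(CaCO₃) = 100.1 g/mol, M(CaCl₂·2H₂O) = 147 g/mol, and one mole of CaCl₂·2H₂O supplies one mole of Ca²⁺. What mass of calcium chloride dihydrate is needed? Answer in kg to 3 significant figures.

(a) Volume: 1180 m³ = 1,180,000 L.
(a) Alkalinity to add: (132 − 74) = 58 mg/L as CaCO₃ × 1,180,000 L = 68,440 g as CaCO₃.
(a) Equivalents: 68,440 g ÷ 50 g/eq = 1369 eq.
(a) NaHCO₃ supplies 1 eq per mole → 1369 mol.
(a) Mass: 1369 mol × 84 g/mol = 115,000 g.

(b) Volume: 346 m³ = 346,000 L.
(b) Hardness to add: (335 − 182) = 153 mg/L as CaCO₃ × 346,000 L = 52,940 g as CaCO₃.
(b) Moles of Ca²⁺ (1 mol Ca²⁺ ≡ 1 mol CaCO₃): 52,940 / 100.1 g/mol = 528.9 mol.
(b) Mass of CaCl₂·2H₂O: 528.9 × 147 = 77,740 g.

(a) 115 kg; (b) 77.7 kg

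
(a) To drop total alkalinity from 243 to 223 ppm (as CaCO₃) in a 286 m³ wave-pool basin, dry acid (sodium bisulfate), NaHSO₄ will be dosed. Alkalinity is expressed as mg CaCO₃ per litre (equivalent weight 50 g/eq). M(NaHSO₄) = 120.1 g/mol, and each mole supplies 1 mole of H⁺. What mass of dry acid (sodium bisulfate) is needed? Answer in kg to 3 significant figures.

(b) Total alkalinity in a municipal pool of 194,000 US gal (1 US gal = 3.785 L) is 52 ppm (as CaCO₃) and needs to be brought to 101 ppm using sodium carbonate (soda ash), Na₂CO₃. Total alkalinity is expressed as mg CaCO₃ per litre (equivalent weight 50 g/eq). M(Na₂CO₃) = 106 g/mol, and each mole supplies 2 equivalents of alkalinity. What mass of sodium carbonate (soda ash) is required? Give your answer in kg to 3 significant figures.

(a) 13.7 kg; (b) 38.1 kg

(a) Volume: 286 m³ = 286,000 L.
(a) Alkalinity to neutralize: (243 − 223) = 20 mg/L as CaCO₃ × 286,000 L = 5720 g as CaCO₃.
(a) Equivalents of H⁺ required: 5720 ÷ 50 g/eq = 114.4 eq = 114.4 mol NaHSO₄.
(a) Mass of NaHSO₄: 114.4 × 120.1 = 13,740 g.

(b) Volume: 194,000 US gal × 3.785 L/gal = 734,290 L.
(b) Alkalinity to add: (101 − 52) = 49 mg/L as CaCO₃ × 734,290 L = 35,980 g as CaCO₃.
(b) Equivalents: 35,980 g ÷ 50 g/eq = 719.6 eq.
(b) Each mole of Na₂CO₃ supplies 2 eq, so 719.6 / 2 = 359.8 mol.
(b) Mass: 359.8 mol × 106 g/mol = 38,140 g.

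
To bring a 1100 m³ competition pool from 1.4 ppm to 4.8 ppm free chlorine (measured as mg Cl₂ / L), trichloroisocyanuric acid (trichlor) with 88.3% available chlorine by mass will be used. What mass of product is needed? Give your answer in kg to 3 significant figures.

4.24 kg

Volume: 1100 m³ = 1,100,000 L.
Chlorine deficit: 4.8 − 1.4 = 3.4 ppm = 3.4 mg/L as Cl₂.
Cl₂ equivalent needed: 3.4 mg/L × 1,100,000 L = 3,740,000 mg = 3740 g.
Product at 88.3% available chlorine: 3740 / 0.883 = 4236 g.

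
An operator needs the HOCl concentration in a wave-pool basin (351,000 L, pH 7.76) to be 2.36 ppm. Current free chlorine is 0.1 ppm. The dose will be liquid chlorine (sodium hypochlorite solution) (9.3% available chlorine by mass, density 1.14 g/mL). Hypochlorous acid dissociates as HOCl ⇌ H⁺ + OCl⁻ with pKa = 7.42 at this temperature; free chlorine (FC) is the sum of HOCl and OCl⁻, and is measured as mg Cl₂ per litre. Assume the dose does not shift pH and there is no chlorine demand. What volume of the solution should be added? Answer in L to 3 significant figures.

24.6 L

[OCl⁻]/[HOCl] = 10^(pH − pKa) = 10^(7.76 − 7.42) = 2.188; fraction as HOCl = 1/(1 + 2.188) = 0.3137.
Free chlorine required for 2.36 ppm HOCl: 2.36 / 0.3137 = 7.523 ppm.
FC to add: 7.523 − 0.1 = 7.423 mg/L as Cl₂.
Cl₂ equivalent: 7.423 mg/L × 351,000 L = 2606 g.
Product at 9.3% available Cl: 2606 / 0.093 = 28,020 g.
Volume: 28,020 g ÷ 1.14 g/mL = 24,580 mL.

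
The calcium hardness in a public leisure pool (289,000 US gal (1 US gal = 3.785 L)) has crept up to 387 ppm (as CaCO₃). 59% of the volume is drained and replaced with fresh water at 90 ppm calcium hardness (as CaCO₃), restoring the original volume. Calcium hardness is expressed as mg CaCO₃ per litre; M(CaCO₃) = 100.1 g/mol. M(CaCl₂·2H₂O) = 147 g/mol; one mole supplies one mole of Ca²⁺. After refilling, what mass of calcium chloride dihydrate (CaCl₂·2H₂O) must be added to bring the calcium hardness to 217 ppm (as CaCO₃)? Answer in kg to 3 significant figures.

8.40 kg

Volume: 289,000 US gal × 3.785 L/gal = 1,093,865 L.
After draining 59% and refilling: 387 × 0.41 + 90 × 0.59 = 211.77 ppm.
Deficit to target: 217 − 211.77 = 5.23 mg/L.
As CaCO₃: 5.23 mg/L × 1,093,865 L = 5721 g; ÷ 100.1 = 57.15 mol Ca²⁺.
Mass: 57.15 × 147 = 8401 g.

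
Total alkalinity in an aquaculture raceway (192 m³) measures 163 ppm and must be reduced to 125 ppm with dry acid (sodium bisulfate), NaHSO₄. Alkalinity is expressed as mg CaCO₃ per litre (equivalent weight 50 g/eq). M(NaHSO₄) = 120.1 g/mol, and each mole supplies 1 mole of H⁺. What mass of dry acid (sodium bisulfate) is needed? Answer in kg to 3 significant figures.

Volume: 192 m³ = 192,000 L.
Alkalinity to neutralize: (163 − 125) = 38 mg/L as CaCO₃ × 192,000 L = 7296 g as CaCO₃.
Equivalents of H⁺ required: 7296 ÷ 50 g/eq = 145.9 eq = 145.9 mol NaHSO₄.
Mass of NaHSO₄: 145.9 × 120.1 = 17,520 g.

17.5 kg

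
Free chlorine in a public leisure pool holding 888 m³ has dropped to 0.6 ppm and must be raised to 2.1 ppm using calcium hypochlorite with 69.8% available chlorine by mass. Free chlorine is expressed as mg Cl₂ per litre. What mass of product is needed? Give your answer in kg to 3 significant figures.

1.91 kg

Volume: 888 m³ = 888,000 L.
Chlorine deficit: 2.1 − 0.6 = 1.5 ppm = 1.5 mg/L as Cl₂.
Cl₂ equivalent needed: 1.5 mg/L × 888,000 L = 1,332,000 mg = 1332 g.
Product at 69.8% available chlorine: 1332 / 0.698 = 1908 g.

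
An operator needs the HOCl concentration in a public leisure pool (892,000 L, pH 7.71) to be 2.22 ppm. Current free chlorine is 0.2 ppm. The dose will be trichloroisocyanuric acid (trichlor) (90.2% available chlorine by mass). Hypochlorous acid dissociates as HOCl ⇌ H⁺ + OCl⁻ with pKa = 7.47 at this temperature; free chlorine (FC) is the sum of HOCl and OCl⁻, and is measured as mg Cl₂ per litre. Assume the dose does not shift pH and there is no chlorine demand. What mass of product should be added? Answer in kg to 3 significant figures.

5.81 kg

[OCl⁻]/[HOCl] = 10^(pH − pKa) = 10^(7.71 − 7.47) = 1.738; fraction as HOCl = 1/(1 + 1.738) = 0.3653.
Free chlorine required for 2.22 ppm HOCl: 2.22 / 0.3653 = 6.078 ppm.
FC to add: 6.078 − 0.2 = 5.878 mg/L as Cl₂.
Cl₂ equivalent: 5.878 mg/L × 892,000 L = 5243 g.
Product at 90.2% available Cl: 5243 / 0.902 = 5813 g.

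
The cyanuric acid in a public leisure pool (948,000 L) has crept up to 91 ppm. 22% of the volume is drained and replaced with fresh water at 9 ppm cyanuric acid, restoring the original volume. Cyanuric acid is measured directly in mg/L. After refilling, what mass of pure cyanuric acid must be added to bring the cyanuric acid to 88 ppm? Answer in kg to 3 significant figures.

After draining 22% and refilling: 91 × 0.78 + 9 × 0.22 = 72.96 ppm.
Deficit to target: 88 − 72.96 = 15.04 mg/L.
Mass: 15.04 mg/L × 948,000 L = 14,260 g cyanuric acid.

14.3 kg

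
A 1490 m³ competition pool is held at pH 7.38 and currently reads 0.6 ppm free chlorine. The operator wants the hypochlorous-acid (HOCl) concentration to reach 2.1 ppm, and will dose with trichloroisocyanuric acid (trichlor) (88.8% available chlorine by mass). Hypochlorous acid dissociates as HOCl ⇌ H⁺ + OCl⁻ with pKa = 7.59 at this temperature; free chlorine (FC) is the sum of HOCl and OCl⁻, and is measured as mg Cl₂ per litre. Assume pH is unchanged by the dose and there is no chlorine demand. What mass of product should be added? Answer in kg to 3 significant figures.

Volume: 1490 m³ = 1,490,000 L.
[OCl⁻]/[HOCl] = 10^(pH − pKa) = 10^(7.38 − 7.59) = 0.6166; fraction as HOCl = 1/(1 + 0.6166) = 0.6186.
Free chlorine required for 2.1 ppm HOCl: 2.1 / 0.6186 = 3.395 ppm.
FC to add: 3.395 − 0.6 = 2.795 mg/L as Cl₂.
Cl₂ equivalent: 2.795 mg/L × 1,490,000 L = 4164 g.
Product at 88.8% available Cl: 4164 / 0.888 = 4690 g.

4.69 kg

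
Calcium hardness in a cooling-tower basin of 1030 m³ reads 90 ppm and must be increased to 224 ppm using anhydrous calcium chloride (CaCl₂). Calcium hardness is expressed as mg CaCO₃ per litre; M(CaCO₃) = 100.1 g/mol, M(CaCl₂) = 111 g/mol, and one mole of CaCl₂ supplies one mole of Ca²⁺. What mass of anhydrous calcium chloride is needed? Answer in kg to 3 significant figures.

Volume: 1030 m³ = 1,030,000 L.
Hardness to add: (224 − 90) = 134 mg/L as CaCO₃ × 1,030,000 L = 138,000 g as CaCO₃.
Moles of Ca²⁺ (1 mol Ca²⁺ ≡ 1 mol CaCO₃): 138,000 / 100.1 g/mol = 1379 mol.
Mass of CaCl₂: 1379 × 111 = 153,000 g.

153 kg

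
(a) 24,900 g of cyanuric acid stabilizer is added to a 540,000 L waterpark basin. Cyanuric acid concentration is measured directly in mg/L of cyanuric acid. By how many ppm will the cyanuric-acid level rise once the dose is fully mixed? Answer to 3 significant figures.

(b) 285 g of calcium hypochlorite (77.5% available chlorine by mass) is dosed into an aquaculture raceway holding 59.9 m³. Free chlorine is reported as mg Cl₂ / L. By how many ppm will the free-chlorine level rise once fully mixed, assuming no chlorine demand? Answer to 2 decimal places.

(a) Rise: 24,900 g / 540,000 L × 1000 = 46.11 mg/L.

(b) Volume: 59.9 m³ = 59,900 L.
(b) Available chlorine delivered: 285 g × 0.775 = 220.9 g as Cl₂.
(b) Concentration rise: 220.9 g / 59,900 L = 3.687 mg/L = 3.69 ppm.

(a) 46.1 ppm; (b) 3.69 ppm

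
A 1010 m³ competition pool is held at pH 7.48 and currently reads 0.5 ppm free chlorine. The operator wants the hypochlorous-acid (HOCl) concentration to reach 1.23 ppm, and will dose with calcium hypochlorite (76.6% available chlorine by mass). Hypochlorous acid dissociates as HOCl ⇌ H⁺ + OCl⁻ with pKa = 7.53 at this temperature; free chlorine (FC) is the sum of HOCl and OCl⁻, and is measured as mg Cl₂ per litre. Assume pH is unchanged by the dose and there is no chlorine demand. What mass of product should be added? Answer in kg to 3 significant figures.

2.41 kg

Volume: 1010 m³ = 1,010,000 L.
[OCl⁻]/[HOCl] = 10^(pH − pKa) = 10^(7.48 − 7.53) = 0.8913; fraction as HOCl = 1/(1 + 0.8913) = 0.5288.
Free chlorine required for 1.23 ppm HOCl: 1.23 / 0.5288 = 2.326 ppm.
FC to add: 2.326 − 0.5 = 1.826 mg/L as Cl₂.
Cl₂ equivalent: 1.826 mg/L × 1,010,000 L = 1845 g.
Product at 76.6% available Cl: 1845 / 0.766 = 2408 g.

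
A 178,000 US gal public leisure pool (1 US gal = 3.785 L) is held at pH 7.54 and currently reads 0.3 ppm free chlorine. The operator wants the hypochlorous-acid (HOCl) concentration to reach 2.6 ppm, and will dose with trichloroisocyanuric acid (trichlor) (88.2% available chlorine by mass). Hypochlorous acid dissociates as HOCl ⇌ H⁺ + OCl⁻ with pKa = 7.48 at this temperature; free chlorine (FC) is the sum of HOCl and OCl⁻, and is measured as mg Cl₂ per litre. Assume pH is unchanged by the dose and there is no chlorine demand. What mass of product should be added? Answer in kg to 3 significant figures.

4.04 kg

Volume: 178,000 US gal × 3.785 L/gal = 673,730 L.
[OCl⁻]/[HOCl] = 10^(pH − pKa) = 10^(7.54 − 7.48) = 1.148; fraction as HOCl = 1/(1 + 1.148) = 0.4655.
Free chlorine required for 2.6 ppm HOCl: 2.6 / 0.4655 = 5.585 ppm.
FC to add: 5.585 − 0.3 = 5.285 mg/L as Cl₂.
Cl₂ equivalent: 5.285 mg/L × 673,730 L = 3561 g.
Product at 88.2% available Cl: 3561 / 0.882 = 4037 g.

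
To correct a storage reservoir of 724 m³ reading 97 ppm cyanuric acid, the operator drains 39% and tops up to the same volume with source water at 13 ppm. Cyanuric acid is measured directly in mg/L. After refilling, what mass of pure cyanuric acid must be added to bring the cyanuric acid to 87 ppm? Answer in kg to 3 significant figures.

Volume: 724 m³ = 724,000 L.
After draining 39% and refilling: 97 × 0.61 + 13 × 0.39 = 64.24 ppm.
Deficit to target: 87 − 64.24 = 22.76 mg/L.
Mass: 22.76 mg/L × 724,000 L = 16,480 g cyanuric acid.

16.5 kg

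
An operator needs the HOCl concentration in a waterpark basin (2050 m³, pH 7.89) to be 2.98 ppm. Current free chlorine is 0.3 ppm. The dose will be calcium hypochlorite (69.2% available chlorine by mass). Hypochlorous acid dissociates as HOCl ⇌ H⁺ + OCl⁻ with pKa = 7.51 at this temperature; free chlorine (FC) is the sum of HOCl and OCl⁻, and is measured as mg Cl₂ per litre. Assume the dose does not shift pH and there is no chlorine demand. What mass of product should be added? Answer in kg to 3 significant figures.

Volume: 2050 m³ = 2,050,000 L.
[OCl⁻]/[HOCl] = 10^(pH − pKa) = 10^(7.89 − 7.51) = 2.399; fraction as HOCl = 1/(1 + 2.399) = 0.2942.
Free chlorine required for 2.98 ppm HOCl: 2.98 / 0.2942 = 10.13 ppm.
FC to add: 10.13 − 0.3 = 9.829 mg/L as Cl₂.
Cl₂ equivalent: 9.829 mg/L × 2,050,000 L = 20,150 g.
Product at 69.2% available Cl: 20,150 / 0.692 = 29,120 g.

29.1 kg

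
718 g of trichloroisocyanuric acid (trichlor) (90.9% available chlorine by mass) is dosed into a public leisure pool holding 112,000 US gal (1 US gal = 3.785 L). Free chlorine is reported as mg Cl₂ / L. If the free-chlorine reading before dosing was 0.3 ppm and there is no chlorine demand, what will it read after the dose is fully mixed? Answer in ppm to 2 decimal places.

Volume: 112,000 US gal × 3.785 L/gal = 423,920 L.
Available chlorine delivered: 718 g × 0.909 = 652.7 g as Cl₂.
Concentration rise: 652.7 g / 423,920 L = 1.54 mg/L = 1.54 ppm.
Final FC: 0.3 + 1.54 = 1.84 ppm.

1.84 ppm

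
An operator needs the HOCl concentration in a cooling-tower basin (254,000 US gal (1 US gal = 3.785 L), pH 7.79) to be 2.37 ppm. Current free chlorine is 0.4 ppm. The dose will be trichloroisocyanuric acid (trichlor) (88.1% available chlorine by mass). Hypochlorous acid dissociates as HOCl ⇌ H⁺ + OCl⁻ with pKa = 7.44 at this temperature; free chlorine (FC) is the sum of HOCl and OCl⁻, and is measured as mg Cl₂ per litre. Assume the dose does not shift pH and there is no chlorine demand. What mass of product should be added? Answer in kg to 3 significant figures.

Volume: 254,000 US gal × 3.785 L/gal = 961,390 L.
[OCl⁻]/[HOCl] = 10^(pH − pKa) = 10^(7.79 − 7.44) = 2.239; fraction as HOCl = 1/(1 + 2.239) = 0.3088.
Free chlorine required for 2.37 ppm HOCl: 2.37 / 0.3088 = 7.676 ppm.
FC to add: 7.676 − 0.4 = 7.276 mg/L as Cl₂.
Cl₂ equivalent: 7.276 mg/L × 961,390 L = 6995 g.
Product at 88.1% available Cl: 6995 / 0.881 = 7940 g.

7.94 kg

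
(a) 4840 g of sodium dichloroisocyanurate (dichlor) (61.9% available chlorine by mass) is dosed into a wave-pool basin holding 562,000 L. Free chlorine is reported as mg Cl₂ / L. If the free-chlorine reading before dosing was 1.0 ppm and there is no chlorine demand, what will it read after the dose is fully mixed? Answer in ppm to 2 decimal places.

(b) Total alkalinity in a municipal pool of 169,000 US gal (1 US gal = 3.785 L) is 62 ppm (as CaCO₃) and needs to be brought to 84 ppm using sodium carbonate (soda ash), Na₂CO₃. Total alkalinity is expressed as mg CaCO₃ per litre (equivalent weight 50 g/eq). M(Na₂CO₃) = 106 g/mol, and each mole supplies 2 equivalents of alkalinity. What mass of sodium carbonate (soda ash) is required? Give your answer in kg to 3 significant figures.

(a) 6.33 ppm; (b) 14.9 kg

(a) Available chlorine delivered: 4840 g × 0.619 = 2996 g as Cl₂.
(a) Concentration rise: 2996 g / 562,000 L = 5.331 mg/L = 5.33 ppm.
(a) Final FC: 1.0 + 5.33 = 6.33 ppm.

(b) Volume: 169,000 US gal × 3.785 L/gal = 639,665 L.
(b) Alkalinity to add: (84 − 62) = 22 mg/L as CaCO₃ × 639,665 L = 14,070 g as CaCO₃.
(b) Equivalents: 14,070 g ÷ 50 g/eq = 281.5 eq.
(b) Each mole of Na₂CO₃ supplies 2 eq, so 281.5 / 2 = 140.7 mol.
(b) Mass: 140.7 mol × 106 g/mol = 14,920 g.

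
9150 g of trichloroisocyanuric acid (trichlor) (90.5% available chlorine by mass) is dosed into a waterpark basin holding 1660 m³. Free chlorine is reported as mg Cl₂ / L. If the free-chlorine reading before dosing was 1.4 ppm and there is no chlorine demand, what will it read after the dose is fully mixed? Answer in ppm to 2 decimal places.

Volume: 1660 m³ = 1,660,000 L.
Available chlorine delivered: 9150 g × 0.905 = 8281 g as Cl₂.
Concentration rise: 8281 g / 1,660,000 L = 4.988 mg/L = 4.99 ppm.
Final FC: 1.4 + 4.99 = 6.39 ppm.

6.39 ppm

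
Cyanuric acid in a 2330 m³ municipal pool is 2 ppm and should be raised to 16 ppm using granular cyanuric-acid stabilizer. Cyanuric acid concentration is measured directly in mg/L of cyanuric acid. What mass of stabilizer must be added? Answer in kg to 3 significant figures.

32.6 kg

Volume: 2330 m³ = 2,330,000 L.
CYA to add: (16 − 2) = 14 mg/L × 2,330,000 L = 32,620 g cyanuric acid.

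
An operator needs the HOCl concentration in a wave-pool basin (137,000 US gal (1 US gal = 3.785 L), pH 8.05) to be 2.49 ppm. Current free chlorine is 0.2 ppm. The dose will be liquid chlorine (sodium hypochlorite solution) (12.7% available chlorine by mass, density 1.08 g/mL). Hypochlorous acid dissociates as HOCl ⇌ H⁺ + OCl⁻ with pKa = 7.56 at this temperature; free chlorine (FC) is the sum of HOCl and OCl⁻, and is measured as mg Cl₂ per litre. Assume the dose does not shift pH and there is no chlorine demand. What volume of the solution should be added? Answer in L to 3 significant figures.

Volume: 137,000 US gal × 3.785 L/gal = 518,545 L.
[OCl⁻]/[HOCl] = 10^(pH − pKa) = 10^(8.05 − 7.56) = 3.09; fraction as HOCl = 1/(1 + 3.09) = 0.2445.
Free chlorine required for 2.49 ppm HOCl: 2.49 / 0.2445 = 10.18 ppm.
FC to add: 10.18 − 0.2 = 9.985 mg/L as Cl₂.
Cl₂ equivalent: 9.985 mg/L × 518,545 L = 5178 g.
Product at 12.7% available Cl: 5178 / 0.127 = 40,770 g.
Volume: 40,770 g ÷ 1.08 g/mL = 37,750 mL.

37.7 L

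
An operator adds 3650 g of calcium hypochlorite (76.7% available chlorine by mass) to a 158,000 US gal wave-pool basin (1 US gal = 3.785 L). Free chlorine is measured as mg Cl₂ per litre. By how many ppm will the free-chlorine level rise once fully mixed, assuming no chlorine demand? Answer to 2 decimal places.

4.68 ppm

Volume: 158,000 US gal × 3.785 L/gal = 598,030 L.
Available chlorine delivered: 3650 g × 0.767 = 2800 g as Cl₂.
Concentration rise: 2800 g / 598,030 L = 4.681 mg/L = 4.68 ppm.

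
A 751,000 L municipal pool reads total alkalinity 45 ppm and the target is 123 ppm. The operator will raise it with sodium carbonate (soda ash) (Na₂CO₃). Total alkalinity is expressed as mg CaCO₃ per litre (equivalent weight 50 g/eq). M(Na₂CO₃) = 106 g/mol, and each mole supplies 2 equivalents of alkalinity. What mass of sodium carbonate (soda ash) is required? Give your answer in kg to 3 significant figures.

62.1 kg

Alkalinity to add: (123 − 45) = 78 mg/L as CaCO₃ × 751,000 L = 58,580 g as CaCO₃.
Equivalents: 58,580 g ÷ 50 g/eq = 1172 eq.
Each mole of Na₂CO₃ supplies 2 eq, so 1172 / 2 = 585.8 mol.
Mass: 585.8 mol × 106 g/mol = 62,090 g.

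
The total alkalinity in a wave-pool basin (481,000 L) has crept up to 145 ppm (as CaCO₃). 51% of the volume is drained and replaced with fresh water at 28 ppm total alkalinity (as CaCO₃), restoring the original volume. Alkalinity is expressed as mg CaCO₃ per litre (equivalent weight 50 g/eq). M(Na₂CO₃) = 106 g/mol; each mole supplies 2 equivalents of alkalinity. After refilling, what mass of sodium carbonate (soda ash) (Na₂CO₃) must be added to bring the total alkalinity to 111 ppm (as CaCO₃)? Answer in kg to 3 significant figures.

13.1 kg

After draining 51% and refilling: 145 × 0.49 + 28 × 0.51 = 85.33 ppm.
Deficit to target: 111 − 85.33 = 25.67 mg/L.
As CaCO₃: 25.67 mg/L × 481,000 L = 12,350 g; ÷ 50 g/eq ÷ 2 = 123.5 mol Na₂CO₃.
Mass: 123.5 × 106 = 13,090 g.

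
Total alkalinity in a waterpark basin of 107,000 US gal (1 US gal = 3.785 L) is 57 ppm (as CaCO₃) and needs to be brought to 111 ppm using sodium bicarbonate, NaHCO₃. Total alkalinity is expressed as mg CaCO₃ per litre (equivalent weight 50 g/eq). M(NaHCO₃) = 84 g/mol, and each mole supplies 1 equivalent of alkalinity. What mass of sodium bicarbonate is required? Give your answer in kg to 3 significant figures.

Volume: 107,000 US gal × 3.785 L/gal = 404,995 L.
Alkalinity to add: (111 − 57) = 54 mg/L as CaCO₃ × 404,995 L = 21,870 g as CaCO₃.
Equivalents: 21,870 g ÷ 50 g/eq = 437.4 eq.
NaHCO₃ supplies 1 eq per mole → 437.4 mol.
Mass: 437.4 mol × 84 g/mol = 36,740 g.

36.7 kg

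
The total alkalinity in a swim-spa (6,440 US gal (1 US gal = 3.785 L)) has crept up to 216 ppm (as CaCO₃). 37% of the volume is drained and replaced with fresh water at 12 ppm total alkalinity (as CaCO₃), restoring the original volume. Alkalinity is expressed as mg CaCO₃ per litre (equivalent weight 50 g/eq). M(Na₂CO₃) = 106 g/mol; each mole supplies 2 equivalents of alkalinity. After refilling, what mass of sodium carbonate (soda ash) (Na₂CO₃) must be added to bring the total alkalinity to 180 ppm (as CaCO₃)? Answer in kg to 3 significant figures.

Volume: 6,440 US gal × 3.785 L/gal = 24,375 L.
After draining 37% and refilling: 216 × 0.63 + 12 × 0.37 = 140.52 ppm.
Deficit to target: 180 − 140.52 = 39.48 mg/L.
As CaCO₃: 39.48 mg/L × 24,375 L = 962.3 g; ÷ 50 g/eq ÷ 2 = 9.623 mol Na₂CO₃.
Mass: 9.623 × 106 = 1020 g.

1.02 kg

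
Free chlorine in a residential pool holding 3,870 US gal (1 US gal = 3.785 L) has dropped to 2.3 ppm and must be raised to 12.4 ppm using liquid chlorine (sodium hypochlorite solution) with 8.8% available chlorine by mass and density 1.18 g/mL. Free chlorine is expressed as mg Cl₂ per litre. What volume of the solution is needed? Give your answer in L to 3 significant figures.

1.42 L

Volume: 3,870 US gal × 3.785 L/gal = 14,648 L.
Chlorine deficit: 12.4 − 2.3 = 10.1 ppm = 10.1 mg/L as Cl₂.
Cl₂ equivalent needed: 10.1 mg/L × 14,648 L = 147,900 mg = 147.9 g.
Product at 8.8% available chlorine: 147.9 / 0.088 = 1681 g.
Volume at density 1.18 g/mL: 1681 g ÷ 1.18 g/mL = 1425 mL.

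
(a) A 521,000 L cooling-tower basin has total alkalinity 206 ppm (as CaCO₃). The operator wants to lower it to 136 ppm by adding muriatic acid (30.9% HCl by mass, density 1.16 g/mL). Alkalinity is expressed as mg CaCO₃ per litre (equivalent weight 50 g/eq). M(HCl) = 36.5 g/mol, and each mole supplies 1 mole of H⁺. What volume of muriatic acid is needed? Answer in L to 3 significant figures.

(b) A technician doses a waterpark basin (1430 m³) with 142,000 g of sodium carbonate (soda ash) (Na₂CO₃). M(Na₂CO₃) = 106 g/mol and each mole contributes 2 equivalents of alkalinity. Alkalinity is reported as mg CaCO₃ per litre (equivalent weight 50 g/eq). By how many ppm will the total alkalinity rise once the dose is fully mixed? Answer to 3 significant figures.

(a) Alkalinity to neutralize: (206 − 136) = 70 mg/L as CaCO₃ × 521,000 L = 36,470 g as CaCO₃.
(a) Equivalents of H⁺ required: 36,470 ÷ 50 g/eq = 729.4 eq = 729.4 mol HCl.
(a) Mass of HCl: 729.4 × 36.5 = 26,620 g.
(a) Mass of 30.9% solution: 26,620 / 0.309 = 86,160 g.
(a) Volume: 86,160 g ÷ 1.16 g/mL = 74,270 mL.

(b) Volume: 1430 m³ = 1,430,000 L.
(b) Moles of Na₂CO₃: 142,000 g ÷ 106 g/mol = 1340 mol → 2679 eq of alkalinity.
(b) As CaCO₃: 2679 eq × 50 g/eq = 134,000 g.
(b) Rise: 134,000 g / 1,430,000 L × 1000 = 93.68 mg/L.

(a) 74.3 L; (b) 93.7 ppm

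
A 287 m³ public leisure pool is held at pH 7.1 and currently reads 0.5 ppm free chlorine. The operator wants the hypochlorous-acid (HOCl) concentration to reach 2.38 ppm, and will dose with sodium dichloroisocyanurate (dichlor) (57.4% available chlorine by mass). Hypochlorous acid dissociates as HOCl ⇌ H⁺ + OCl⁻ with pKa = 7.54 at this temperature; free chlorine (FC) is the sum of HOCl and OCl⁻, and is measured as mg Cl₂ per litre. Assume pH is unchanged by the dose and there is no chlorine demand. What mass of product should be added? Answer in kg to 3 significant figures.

Volume: 287 m³ = 287,000 L.
[OCl⁻]/[HOCl] = 10^(pH − pKa) = 10^(7.1 − 7.54) = 0.3631; fraction as HOCl = 1/(1 + 0.3631) = 0.7336.
Free chlorine required for 2.38 ppm HOCl: 2.38 / 0.7336 = 3.244 ppm.
FC to add: 3.244 − 0.5 = 2.744 mg/L as Cl₂.
Cl₂ equivalent: 2.744 mg/L × 287,000 L = 787.6 g.
Product at 57.4% available Cl: 787.6 / 0.574 = 1372 g.

1.37 kg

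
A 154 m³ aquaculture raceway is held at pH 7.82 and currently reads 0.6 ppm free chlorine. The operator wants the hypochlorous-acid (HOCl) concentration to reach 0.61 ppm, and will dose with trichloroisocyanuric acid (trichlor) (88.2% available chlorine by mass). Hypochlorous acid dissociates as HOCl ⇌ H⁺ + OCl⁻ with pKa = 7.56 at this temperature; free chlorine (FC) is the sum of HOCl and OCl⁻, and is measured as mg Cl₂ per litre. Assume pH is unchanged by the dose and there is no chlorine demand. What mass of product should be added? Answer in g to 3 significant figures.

196 g

Volume: 154 m³ = 154,000 L.
[OCl⁻]/[HOCl] = 10^(pH − pKa) = 10^(7.82 − 7.56) = 1.82; fraction as HOCl = 1/(1 + 1.82) = 0.3546.
Free chlorine required for 0.61 ppm HOCl: 0.61 / 0.3546 = 1.72 ppm.
FC to add: 1.72 − 0.6 = 1.12 mg/L as Cl₂.
Cl₂ equivalent: 1.12 mg/L × 154,000 L = 172.5 g.
Product at 88.2% available Cl: 172.5 / 0.882 = 195.6 g.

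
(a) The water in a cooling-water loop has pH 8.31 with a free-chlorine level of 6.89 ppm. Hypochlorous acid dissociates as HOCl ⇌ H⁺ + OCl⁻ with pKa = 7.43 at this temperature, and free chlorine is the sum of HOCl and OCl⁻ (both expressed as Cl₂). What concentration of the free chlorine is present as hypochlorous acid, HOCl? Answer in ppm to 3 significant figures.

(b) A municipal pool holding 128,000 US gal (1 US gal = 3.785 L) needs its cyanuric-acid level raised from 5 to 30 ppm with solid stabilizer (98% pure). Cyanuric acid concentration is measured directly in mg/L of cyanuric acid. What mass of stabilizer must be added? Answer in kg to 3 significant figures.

(a) 0.802 ppm; (b) 12.4 kg

(a) [OCl⁻]/[HOCl] = 10^(pH − pKa) = 10^(8.31 − 7.43) = 10^0.88 = 7.586.
(a) Fraction as HOCl = 1 / (1 + 7.586) = 0.1165.
(a) HOCl = 0.1165 × 6.89 ppm = 0.8025 ppm.

(b) Volume: 128,000 US gal × 3.785 L/gal = 484,480 L.
(b) CYA to add: (30 − 5) = 25 mg/L × 484,480 L = 12,110 g cyanuric acid.
(b) At 98% purity: 12,110 / 0.98 = 12,360 g product.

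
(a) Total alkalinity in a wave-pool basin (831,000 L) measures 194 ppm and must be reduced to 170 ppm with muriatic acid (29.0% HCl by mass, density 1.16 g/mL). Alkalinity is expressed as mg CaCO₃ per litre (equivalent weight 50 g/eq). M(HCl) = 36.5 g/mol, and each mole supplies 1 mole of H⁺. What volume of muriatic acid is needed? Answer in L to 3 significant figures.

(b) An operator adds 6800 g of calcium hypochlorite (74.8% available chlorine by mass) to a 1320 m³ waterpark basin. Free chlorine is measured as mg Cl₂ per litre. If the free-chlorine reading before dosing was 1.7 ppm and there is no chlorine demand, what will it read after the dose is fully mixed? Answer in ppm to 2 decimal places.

(a) Alkalinity to neutralize: (194 − 170) = 24 mg/L as CaCO₃ × 831,000 L = 19,940 g as CaCO₃.
(a) Equivalents of H⁺ required: 19,940 ÷ 50 g/eq = 398.9 eq = 398.9 mol HCl.
(a) Mass of HCl: 398.9 × 36.5 = 14,560 g.
(a) Mass of 29.0% solution: 14,560 / 0.29 = 50,200 g.
(a) Volume: 50,200 g ÷ 1.16 g/mL = 43,280 mL.

(b) Volume: 1320 m³ = 1,320,000 L.
(b) Available chlorine delivered: 6800 g × 0.748 = 5086 g as Cl₂.
(b) Concentration rise: 5086 g / 1,320,000 L = 3.853 mg/L = 3.85 ppm.
(b) Final FC: 1.7 + 3.85 = 5.55 ppm.

(a) 43.3 L; (b) 5.55 ppm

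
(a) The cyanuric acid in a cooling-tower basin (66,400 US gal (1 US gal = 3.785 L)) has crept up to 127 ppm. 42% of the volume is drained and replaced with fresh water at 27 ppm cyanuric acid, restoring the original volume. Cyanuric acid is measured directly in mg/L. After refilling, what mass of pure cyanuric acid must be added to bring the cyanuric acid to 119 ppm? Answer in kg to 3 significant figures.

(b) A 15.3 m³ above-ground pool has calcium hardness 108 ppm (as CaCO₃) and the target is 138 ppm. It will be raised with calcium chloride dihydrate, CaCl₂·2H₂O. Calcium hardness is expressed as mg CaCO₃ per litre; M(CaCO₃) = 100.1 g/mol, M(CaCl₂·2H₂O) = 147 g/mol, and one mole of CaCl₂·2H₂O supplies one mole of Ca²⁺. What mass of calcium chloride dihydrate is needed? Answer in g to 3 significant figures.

(a) 8.55 kg; (b) 674 g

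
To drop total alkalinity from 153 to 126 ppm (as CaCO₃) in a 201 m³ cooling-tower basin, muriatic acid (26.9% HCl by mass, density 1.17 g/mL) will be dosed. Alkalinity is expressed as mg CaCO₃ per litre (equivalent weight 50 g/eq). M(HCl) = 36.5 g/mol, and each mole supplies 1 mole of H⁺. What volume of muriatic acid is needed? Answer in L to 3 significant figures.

Volume: 201 m³ = 201,000 L.
Alkalinity to neutralize: (153 − 126) = 27 mg/L as CaCO₃ × 201,000 L = 5427 g as CaCO₃.
Equivalents of H⁺ required: 5427 ÷ 50 g/eq = 108.5 eq = 108.5 mol HCl.
Mass of HCl: 108.5 × 36.5 = 3962 g.
Mass of 26.9% solution: 3962 / 0.269 = 14,730 g.
Volume: 14,730 g ÷ 1.17 g/mL = 12,590 mL.

12.6 L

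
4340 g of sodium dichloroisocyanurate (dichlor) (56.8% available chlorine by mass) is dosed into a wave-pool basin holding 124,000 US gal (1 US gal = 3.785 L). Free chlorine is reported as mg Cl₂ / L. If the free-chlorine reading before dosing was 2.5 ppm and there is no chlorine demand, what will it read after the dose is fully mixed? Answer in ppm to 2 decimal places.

7.75 ppm

Volume: 124,000 US gal × 3.785 L/gal = 469,340 L.
Available chlorine delivered: 4340 g × 0.568 = 2465 g as Cl₂.
Concentration rise: 2465 g / 469,340 L = 5.252 mg/L = 5.25 ppm.
Final FC: 2.5 + 5.25 = 7.75 ppm.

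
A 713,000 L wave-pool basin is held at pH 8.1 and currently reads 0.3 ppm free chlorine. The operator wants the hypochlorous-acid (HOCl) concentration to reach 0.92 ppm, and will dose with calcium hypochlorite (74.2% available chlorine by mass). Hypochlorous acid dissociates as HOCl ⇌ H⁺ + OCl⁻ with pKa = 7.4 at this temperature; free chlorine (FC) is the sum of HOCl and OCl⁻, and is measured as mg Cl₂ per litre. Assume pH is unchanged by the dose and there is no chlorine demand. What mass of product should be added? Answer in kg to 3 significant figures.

5.03 kg

[OCl⁻]/[HOCl] = 10^(pH − pKa) = 10^(8.1 − 7.4) = 5.012; fraction as HOCl = 1/(1 + 5.012) = 0.1663.
Free chlorine required for 0.92 ppm HOCl: 0.92 / 0.1663 = 5.531 ppm.
FC to add: 5.531 − 0.3 = 5.231 mg/L as Cl₂.
Cl₂ equivalent: 5.231 mg/L × 713,000 L = 3730 g.
Product at 74.2% available Cl: 3730 / 0.742 = 5026 g.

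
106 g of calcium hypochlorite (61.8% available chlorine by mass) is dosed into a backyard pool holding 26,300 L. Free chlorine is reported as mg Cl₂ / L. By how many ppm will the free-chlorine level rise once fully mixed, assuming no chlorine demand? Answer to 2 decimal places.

Available chlorine delivered: 106 g × 0.618 = 65.51 g as Cl₂.
Concentration rise: 65.51 g / 26,300 L = 2.491 mg/L = 2.49 ppm.

2.49 ppm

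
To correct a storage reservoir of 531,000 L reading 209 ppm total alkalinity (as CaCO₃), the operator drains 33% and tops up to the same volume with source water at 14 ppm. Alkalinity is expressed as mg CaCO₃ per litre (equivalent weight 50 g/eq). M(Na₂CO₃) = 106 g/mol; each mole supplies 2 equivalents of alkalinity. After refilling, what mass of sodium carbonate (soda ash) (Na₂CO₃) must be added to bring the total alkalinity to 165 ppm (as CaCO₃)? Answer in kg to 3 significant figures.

After draining 33% and refilling: 209 × 0.67 + 14 × 0.33 = 144.65 ppm.
Deficit to target: 165 − 144.65 = 20.35 mg/L.
As CaCO₃: 20.35 mg/L × 531,000 L = 10,810 g; ÷ 50 g/eq ÷ 2 = 108.1 mol Na₂CO₃.
Mass: 108.1 × 106 = 11,450 g.

11.5 kg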